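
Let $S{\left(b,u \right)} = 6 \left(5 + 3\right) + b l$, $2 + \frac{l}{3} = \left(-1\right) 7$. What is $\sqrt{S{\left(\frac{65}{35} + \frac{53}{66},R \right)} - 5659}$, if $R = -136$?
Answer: $\frac{i \sqrt{134773870}}{154} \approx 75.385 i$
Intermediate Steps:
$l = -27$ ($l = -6 + 3 \left(\left(-1\right) 7\right) = -6 + 3 \left(-7\right) = -6 - 21 = -27$)
$S{\left(b,u \right)} = 48 - 27 b$ ($S{\left(b,u \right)} = 6 \left(5 + 3\right) + b \left(-27\right) = 6 \cdot 8 - 27 b = 48 - 27 b$)
$\sqrt{S{\left(\frac{65}{35} + \frac{53}{66},R \right)} - 5659} = \sqrt{\left(48 - 27 \left(\frac{65}{35} + \frac{53}{66}\right)\right) - 5659} = \sqrt{\left(48 - 27 \left(65 \cdot \frac{1}{35} + 53 \cdot \frac{1}{66}\right)\right) - 5659} = \sqrt{\left(48 - 27 \left(\frac{13}{7} + \frac{53}{66}\right)\right) - 5659} = \sqrt{\left(48 - \frac{11061}{154}\right) - 5659} = \sqrt{- \frac{3669}{154} - 5659} = \sqrt{- \frac{875155}{154}} = \frac{i \sqrt{134773870}}{154}$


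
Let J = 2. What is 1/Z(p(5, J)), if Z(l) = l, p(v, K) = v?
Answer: ⅕ ≈ 0.20000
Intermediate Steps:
1/Z(p(5, J)) = 1/5 = ⅕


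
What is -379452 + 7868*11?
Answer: -292904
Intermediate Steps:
-379452 + 7868*11 = -379452 + 86548 = -292904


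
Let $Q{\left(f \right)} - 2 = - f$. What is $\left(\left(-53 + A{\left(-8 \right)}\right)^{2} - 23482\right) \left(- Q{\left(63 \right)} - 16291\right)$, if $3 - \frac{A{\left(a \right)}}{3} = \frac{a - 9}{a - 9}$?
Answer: $345260790$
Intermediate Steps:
$A{\left(a \right)} = 6$ ($A{\left(a \right)} = 9 - 3 \frac{a - 9}{a - 9} = 9 - 3 \frac{-9 + a}{-9 + a} = 9 - 3 = 6$)
$Q{\left(f \right)} = 2 - f$
$\left(\left(-53 + A{\left(-8 \right)}\right)^{2} - 23482\right) \left(- Q{\left(63 \right)} - 16291\right) = \left(\left(-53 + 6\right)^{2} - 23482\right) \left(- (2 - 63) - 16291\right) = \left(\left(-47\right)^{2} - 23482\right) \left(- (2 - 63) - 16291\right) = \left(2209 - 23482\right) \left(\left(-1\right) \left(-61\right) - 16291\right) = - 21273 \left(61 - 16291\right) = \left(-21273\right) \left(-16230\right) = 345260790$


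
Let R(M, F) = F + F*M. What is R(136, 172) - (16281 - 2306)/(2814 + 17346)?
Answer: 95007253/4032 ≈ 23563.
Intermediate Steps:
R(136, 172) - (16281 - 2306)/(2814 + 17346) = 172*(1 + 136) - (16281 - 2306)/(2814 + 17346) = 172*137 - 13975/20160 = 23564 - 13975/20160 = 23564 - 1*2795/4032 = 23564 - 2795/4032 = 95007253/4032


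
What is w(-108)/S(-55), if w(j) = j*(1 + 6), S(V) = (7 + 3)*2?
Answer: -189/5 ≈ -37.800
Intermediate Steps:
S(V) = 20 (S(V) = 10*2 = 20)
w(j) = 7*j (w(j) = j*7 = 7*j)
w(-108)/S(-55) = (7*(-108))/20 = -756*1/20 = -189/5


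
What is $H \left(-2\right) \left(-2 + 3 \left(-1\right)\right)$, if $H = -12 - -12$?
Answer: $0$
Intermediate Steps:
$H = 0$ ($H = -12 + 12 = 0$)
$H \left(-2\right) \left(-2 + 3 \left(-1\right)\right) = 0 \left(-2\right) \left(-2 + 3 \left(-1\right)\right) = 0 \left(-2 - 3\right) = 0 \left(-5\right) = 0$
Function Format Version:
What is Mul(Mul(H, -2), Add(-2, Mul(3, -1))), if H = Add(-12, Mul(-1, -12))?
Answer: 0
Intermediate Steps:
H = 0 (H = Add(-12, 12) = 0)
Mul(Mul(H, -2), Add(-2, Mul(3, -1))) = Mul(Mul(0, -2), Add(-2, Mul(3, -1))) = Mul(0, Add(-2, -3)) = Mul(0, -5) = 0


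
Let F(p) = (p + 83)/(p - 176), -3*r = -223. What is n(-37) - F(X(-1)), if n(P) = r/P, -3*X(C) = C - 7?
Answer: -87433/57720 ≈ -1.5148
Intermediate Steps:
r = 223/3 (r = -1/3*(-223) = 223/3 ≈ 74.333)
X(C) = 7/3 - C/3 (X(C) = -(C - 7)/3 = -(-7 + C)/3 = 7/3 - C/3)
F(p) = (83 + p)/(-176 + p)
n(P) = 223/(3*P)
n(-37) - F(X(-1)) = (223/3)/(-37) - (83 + (7/3 - 1/3*(-1)))/(-176 + (7/3 - 1/3*(-1))) = (223/3)*(-1/37) - (83 + (7/3 + 1/3))/(-176 + (7/3 + 1/3)) = -223/111 - (83 + 8/3)/(-176 + 8/3) = -223/111 - 257/((-520/3)*3) = -223/111 - (-3)*257/(520*3) = -223/111 - 1*(-257/520) = -223/111 + 257/520 = -87433/57720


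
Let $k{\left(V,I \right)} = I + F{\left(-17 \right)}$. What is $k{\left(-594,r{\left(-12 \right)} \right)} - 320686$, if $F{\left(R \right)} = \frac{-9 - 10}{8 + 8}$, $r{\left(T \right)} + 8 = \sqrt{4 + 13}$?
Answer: $- \frac{5131123}{16} + \sqrt{17} \approx -3.2069 \cdot 10^{5}$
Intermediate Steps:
$r{\left(T \right)} = -8 + \sqrt{17}$ ($r{\left(T \right)} = -8 + \sqrt{4 + 13} = -8 + \sqrt{17}$)
$F{\left(R \right)} = - \frac{19}{16}$
$k{\left(V,I \right)} = - \frac{19}{16} + I$ ($k{\left(V,I \right)} = I - \frac{19}{16} = - \frac{19}{16} + I$)
$k{\left(-594,r{\left(-12 \right)} \right)} - 320686 = \left(- \frac{19}{16} - \left(8 - \sqrt{17}\right)\right) - 320686 = \left(- \frac{147}{16} + \sqrt{17}\right) - 320686 = - \frac{5131123}{16} + \sqrt{17}$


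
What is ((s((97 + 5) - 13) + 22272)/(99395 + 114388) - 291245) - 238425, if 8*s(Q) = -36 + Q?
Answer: -905875354651/1710264 ≈ -5.2967e+5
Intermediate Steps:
s(Q) = -9/2 + Q/8 (s(Q) = (-36 + Q)/8 = -9/2 + Q/8)
((s((97 + 5) - 13) + 22272)/(99395 + 114388) - 291245) - 238425 = (((-9/2 + ((97 + 5) - 13)/8) + 22272)/(99395 + 114388) - 291245) - 238425 = (((-9/2 + (102 - 13)/8) + 22272)/213783 - 291245) - 238425 = (((-9/2 + (⅛)*89) + 22272)*(1/213783) - 291245) - 238425 = (((-9/2 + 89/8) + 22272)*(1/213783) - 291245) - 238425 = ((53/8 + 22272)*(1/213783) - 291245) - 238425 = ((178229/8)*(1/213783) - 291245) - 238425 = (178229/1710264 - 291245) - 238425 = -498105660451/1710264 - 238425 = -905875354651/1710264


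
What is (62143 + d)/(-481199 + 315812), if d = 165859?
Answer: -228002/165387 ≈ -1.3786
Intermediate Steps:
(62143 + d)/(-481199 + 315812) = (62143 + 165859)/(-481199 + 315812) = 228002/(-165387) = 228002*(-1/165387) = -228002/165387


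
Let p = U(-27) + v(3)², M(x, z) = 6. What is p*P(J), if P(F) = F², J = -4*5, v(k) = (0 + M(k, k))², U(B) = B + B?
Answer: 496800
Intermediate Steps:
U(B) = 2*B
v(k) = 36 (v(k) = (0 + 6)² = 6² = 36)
J = -20
p = 1242 (p = 2*(-27) + 36² = -54 + 1296 = 1242)
p*P(J) = 1242*(-20)² = 1242*400 = 496800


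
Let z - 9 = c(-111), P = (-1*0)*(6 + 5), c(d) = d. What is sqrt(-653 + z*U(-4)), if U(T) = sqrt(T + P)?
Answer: sqrt(-653 - 204*I) ≈ 3.9448 - 25.857*I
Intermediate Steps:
P = 0 (P = 0*11 = 0)
z = -102 (z = 9 - 111 = -102)
U(T) = sqrt(T) (U(T) = sqrt(T + 0) = sqrt(T))
sqrt(-653 + z*U(-4)) = sqrt(-653 - 204*I)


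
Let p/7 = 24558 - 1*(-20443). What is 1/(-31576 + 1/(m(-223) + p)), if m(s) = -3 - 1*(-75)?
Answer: -315079/9948934503 ≈ -3.1670e-5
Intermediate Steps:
m(s) = 72 (m(s) = -3 + 75 = 72)
p = 315007 (p = 7*(24558 - 1*(-20443)) = 7*(24558 + 20443) = 7*45001 = 315007)
1/(-31576 + 1/(m(-223) + p)) = 1/(-31576 + 1/(72 + 315007)) = 1/(-31576 + 1/315079) = 1/(-9948934503/315079) = -315079/9948934503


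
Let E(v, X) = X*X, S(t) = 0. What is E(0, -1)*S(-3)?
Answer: 0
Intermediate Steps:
E(v, X) = X²
E(0, -1)*S(-3) = (-1)²*0 = 1*0 = 0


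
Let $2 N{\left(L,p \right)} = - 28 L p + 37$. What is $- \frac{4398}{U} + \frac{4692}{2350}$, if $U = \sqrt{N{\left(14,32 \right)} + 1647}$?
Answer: $\frac{2346}{1175} + \frac{1466 i \sqrt{18426}}{3071} \approx 1.9966 + 64.799 i$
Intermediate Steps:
$N{\left(L,p \right)} = \frac{37}{2} - 14 L p$ ($N{\left(L,p \right)} = \frac{- 28 L p + 37}{2} = \frac{37 - 28 L p}{2} = \frac{37}{2} - 14 L p$)
$U = \frac{i \sqrt{18426}}{2}$ ($U = \sqrt{\left(\frac{37}{2} - 196 \cdot 32\right) + 1647} = \sqrt{\left(\frac{37}{2} - 6272\right) + 1647} = \sqrt{- \frac{12507}{2} + 1647} = \sqrt{- \frac{9213}{2}} = \frac{i \sqrt{18426}}{2} \approx 67.871 i$)
$- \frac{4398}{U} + \frac{4692}{2350} = - \frac{4398}{\frac{1}{2} i \sqrt{18426}} + \frac{4692}{2350} = - 4398 \left(- \frac{i \sqrt{18426}}{9213}\right) + 4692 \cdot \frac{1}{2350} = \frac{1466 i \sqrt{18426}}{3071} + \frac{2346}{1175} = \frac{2346}{1175} + \frac{1466 i \sqrt{18426}}{3071}$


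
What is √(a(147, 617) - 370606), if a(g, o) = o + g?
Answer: I*√369842 ≈ 608.15*I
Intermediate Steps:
a(g, o) = g + o
√(a(147, 617) - 370606) = √((147 + 617) - 370606) = √(764 - 370606) = √(-369842) = I*√369842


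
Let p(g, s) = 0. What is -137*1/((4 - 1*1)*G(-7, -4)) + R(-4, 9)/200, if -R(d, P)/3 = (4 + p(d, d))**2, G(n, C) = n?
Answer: 3299/525 ≈ 6.2838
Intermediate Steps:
R(d, P) = -48 (R(d, P) = -3*(4 + 0)**2 = -3*4**2 = -3*16 = -48)
-137*1/((4 - 1*1)*G(-7, -4)) + R(-4, 9)/200 = -137*(-1/(7*(4 - 1*1))) - 48/200 = -137*(-1/(7*(4 - 1))) - 48*1/200 = -137/(3*(-7)) - 6/25 = -137/(-21) - 6/25 = -137*(-1/21) - 6/25 = 137/21 - 6/25 = 3299/525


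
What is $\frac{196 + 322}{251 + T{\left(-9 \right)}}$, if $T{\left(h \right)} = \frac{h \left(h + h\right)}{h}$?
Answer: $\frac{518}{233} \approx 2.2232$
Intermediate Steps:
$T{\left(h \right)} = 2 h$ ($T{\left(h \right)} = \frac{h 2 h}{h} = \frac{2 h^{2}}{h} = 2 h$)
$\frac{196 + 322}{251 + T{\left(-9 \right)}} = \frac{196 + 322}{251 + 2 \left(-9\right)} = \frac{518}{251 - 18} = \frac{518}{233}$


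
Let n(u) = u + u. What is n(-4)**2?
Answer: 64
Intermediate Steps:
n(u) = 2*u
n(-4)**2 = (2*(-4))**2 = (-8)**2 = 64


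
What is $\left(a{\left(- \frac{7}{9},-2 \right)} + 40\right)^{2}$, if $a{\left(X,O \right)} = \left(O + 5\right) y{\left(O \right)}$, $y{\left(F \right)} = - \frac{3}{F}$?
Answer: $\frac{7921}{4} \approx 1980.3$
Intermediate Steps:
$a{\left(X,O \right)} = - \frac{3 \left(5 + O\right)}{O}$ ($a{\left(X,O \right)} = \left(O + 5\right) \left(- \frac{3}{O}\right) = \left(5 + O\right) \left(- \frac{3}{O}\right) = - \frac{3 \left(5 + O\right)}{O}$)
$\left(a{\left(- \frac{7}{9},-2 \right)} + 40\right)^{2} = \left(\left(-3 - \frac{15}{-2}\right) + 40\right)^{2} = \left(\left(-3 - - \frac{15}{2}\right) + 40\right)^{2} = \left(\left(-3 + \frac{15}{2}\right) + 40\right)^{2} = \left(\frac{9}{2} + 40\right)^{2} = \left(\frac{89}{2}\right)^{2} = \frac{7921}{4}$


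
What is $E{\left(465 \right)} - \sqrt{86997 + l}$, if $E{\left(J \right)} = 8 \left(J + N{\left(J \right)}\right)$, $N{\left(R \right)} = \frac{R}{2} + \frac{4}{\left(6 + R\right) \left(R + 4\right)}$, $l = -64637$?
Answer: $\frac{1232616452}{220899} - 2 \sqrt{5590} \approx 5430.5$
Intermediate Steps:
$N{\left(R \right)} = \frac{R}{2} + \frac{4}{\left(4 + R\right) \left(6 + R\right)}$ ($N{\left(R \right)} = R \frac{1}{2} + \frac{4}{\left(6 + R\right) \left(4 + R\right)} = \frac{R}{2} + \frac{4}{\left(4 + R\right) \left(6 + R\right)}$)
$E{\left(J \right)} = 8 J + \frac{4 \left(8 + J^{3} + 10 J^{2} + 24 J\right)}{24 + J^{2} + 10 J}$ ($E{\left(J \right)} = 8 \left(J + \frac{8 + J^{3} + 10 J^{2} + 24 J}{2 \left(24 + J^{2} + 10 J\right)}\right) = 8 J + \frac{4 \left(8 + J^{3} + 10 J^{2} + 24 J\right)}{24 + J^{2} + 10 J}$)
$E{\left(465 \right)} - \sqrt{86997 + l} = \frac{4 \left(8 + 3 \cdot 465^{3} + 30 \cdot 465^{2} + 72 \cdot 465\right)}{24 + 465^{2} + 10 \cdot 465} - \sqrt{86997 - 64637} = \frac{4 \left(8 + 3 \cdot 100544625 + 30 \cdot 216225 + 33480\right)}{24 + 216225 + 4650} - \sqrt{22360} = \frac{4 \left(8 + 301633875 + 6486750 + 33480\right)}{220899} - 2 \sqrt{5590} = 4 \cdot \frac{1}{220899} \cdot 308154113 - 2 \sqrt{5590} = \frac{1232616452}{220899} - 2 \sqrt{5590}$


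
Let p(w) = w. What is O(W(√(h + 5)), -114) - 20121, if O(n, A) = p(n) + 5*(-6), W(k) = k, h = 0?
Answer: -20151 + √5 ≈ -20149.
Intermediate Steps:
O(n, A) = -30 + n (O(n, A) = n + 5*(-6) = n - 30 = -30 + n)
O(W(√(h + 5)), -114) - 20121 = (-30 + √(0 + 5)) - 20121 = (-30 + √5) - 20121 = -20151 + √5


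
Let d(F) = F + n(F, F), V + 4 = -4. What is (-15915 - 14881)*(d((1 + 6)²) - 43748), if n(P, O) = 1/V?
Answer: 2691516507/2 ≈ 1.3458e+9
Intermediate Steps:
V = -8 (V = -4 - 4 = -8)
n(P, O) = -⅛ (n(P, O) = 1/(-8) = -⅛)
d(F) = -⅛ + F (d(F) = F - ⅛ = -⅛ + F)
(-15915 - 14881)*(d((1 + 6)²) - 43748) = (-15915 - 14881)*((-⅛ + (1 + 6)²) - 43748) = -30796*((-⅛ + 7²) - 43748) = -30796*((-⅛ + 49) - 43748) = -30796*(391/8 - 43748) = -30796*(-349593/8) = 2691516507/2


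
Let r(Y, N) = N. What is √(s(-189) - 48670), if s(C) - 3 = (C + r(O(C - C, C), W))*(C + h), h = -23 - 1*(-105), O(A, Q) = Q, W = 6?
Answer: I*√29086 ≈ 170.55*I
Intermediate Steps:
h = 82 (h = -23 + 105 = 82)
s(C) = 3 + (6 + C)*(82 + C) (s(C) = 3 + (C + 6)*(C + 82) = 3 + (6 + C)*(82 + C))
√(s(-189) - 48670) = √((495 + (-189)² + 88*(-189)) - 48670) = √((495 + 35721 - 16632) - 48670) = √(19584 - 48670) = √(-29086) = I*√29086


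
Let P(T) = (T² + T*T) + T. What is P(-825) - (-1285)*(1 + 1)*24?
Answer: 1422105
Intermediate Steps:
P(T) = T + 2*T² (P(T) = (T² + T²) + T = 2*T² + T = T + 2*T²)
P(-825) - (-1285)*(1 + 1)*24 = -825*(1 + 2*(-825)) - (-1285)*(1 + 1)*24 = -825*(1 - 1650) - (-1285)*2*24 = -825*(-1649) - (-1285)*48 = 1360425 - 1*(-61680) = 1360425 + 61680 = 1422105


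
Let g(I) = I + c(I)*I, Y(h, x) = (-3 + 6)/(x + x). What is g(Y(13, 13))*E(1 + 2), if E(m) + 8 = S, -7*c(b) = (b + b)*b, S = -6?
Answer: -7071/4394 ≈ -1.6092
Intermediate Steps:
c(b) = -2*b²/7 (c(b) = -(b + b)*b/7 = -2*b*b/7 = -2*b²/7)
E(m) = -14 (E(m) = -8 - 6 = -14)
Y(h, x) = 3/(2*x) (Y(h, x) = 3/((2*x)) = 3*(1/(2*x)) = 3/(2*x))
g(I) = I - 2*I³/7 (g(I) = I + (-2*I²/7)*I = I - 2*I³/7)
g(Y(13, 13))*E(1 + 2) = ((3/2)/13 - 2*((3/2)/13)³/7)*(-14) = ((3/2)*(1/13) - 2*((3/2)*(1/13))³/7)*(-14) = (3/26 - 2*(3/26)³/7)*(-14) = (3/26 - 2/7*27/17576)*(-14) = (3/26 - 27/61516)*(-14) = (7071/61516)*(-14) = -7071/4394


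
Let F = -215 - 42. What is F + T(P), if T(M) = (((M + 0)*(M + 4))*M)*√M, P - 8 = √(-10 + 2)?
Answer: -257 + 8*√2*(4 + I*√2)^(5/2)*(6 + I*√2) ≈ 959.3 + 2281.8*I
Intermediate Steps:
F = -257
P = 8 + 2*I*√2 (P = 8 + √(-10 + 2) = 8 + √(-8) = 8 + 2*I*√2 ≈ 8.0 + 2.8284*I)
T(M) = M^(5/2)*(4 + M) (T(M) = ((M*(4 + M))*M)*√M = (M²*(4 + M))*√M = M^(5/2)*(4 + M))
F + T(P) = -257 + (8 + 2*I*√2)^(5/2)*(4 + (8 + 2*I*√2)) = -257 + (8 + 2*I*√2)^(5/2)*(12 + 2*I*√2)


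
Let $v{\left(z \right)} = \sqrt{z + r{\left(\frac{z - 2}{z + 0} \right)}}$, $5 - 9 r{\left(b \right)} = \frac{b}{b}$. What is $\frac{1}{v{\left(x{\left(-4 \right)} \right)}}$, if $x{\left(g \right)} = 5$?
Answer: $\frac{3}{7} \approx 0.42857$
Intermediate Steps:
$r{\left(b \right)} = \frac{4}{9}$ ($r{\left(b \right)} = \frac{5}{9} - \frac{b \frac{1}{b}}{9} = \frac{5}{9} - \frac{1}{9} = \frac{4}{9}$)
$v{\left(z \right)} = \sqrt{\frac{4}{9} + z}$ ($v{\left(z \right)} = \sqrt{z + \frac{4}{9}} = \sqrt{\frac{4}{9} + z}$)
$\frac{1}{v{\left(x{\left(-4 \right)} \right)}} = \frac{1}{\frac{1}{3} \sqrt{4 + 9 \cdot 5}} = \frac{1}{\frac{1}{3} \sqrt{4 + 45}} = \frac{1}{\frac{1}{3} \sqrt{49}} = \frac{1}{\frac{1}{3} \cdot 7} = \frac{1}{\frac{7}{3}} = \frac{3}{7}$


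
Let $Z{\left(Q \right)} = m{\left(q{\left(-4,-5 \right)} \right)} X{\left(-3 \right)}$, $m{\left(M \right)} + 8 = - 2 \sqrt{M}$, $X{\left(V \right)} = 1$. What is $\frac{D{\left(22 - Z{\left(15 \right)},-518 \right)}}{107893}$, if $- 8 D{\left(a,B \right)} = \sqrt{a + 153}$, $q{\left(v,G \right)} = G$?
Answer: $- \frac{\sqrt{183 + 2 i \sqrt{5}}}{863144} \approx -1.5674 \cdot 10^{-5} - 1.9149 \cdot 10^{-7} i$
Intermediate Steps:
$m{\left(M \right)} = -8 - 2 \sqrt{M}$
$Z{\left(Q \right)} = -8 - 2 i \sqrt{5}$ ($Z{\left(Q \right)} = \left(-8 - 2 \sqrt{-5}\right) 1 = \left(-8 - 2 i \sqrt{5}\right) 1 = -8 - 2 i \sqrt{5}$)
$D{\left(a,B \right)} = - \frac{\sqrt{153 + a}}{8}$ ($D{\left(a,B \right)} = - \frac{\sqrt{a + 153}}{8} = - \frac{\sqrt{153 + a}}{8}$)
$\frac{D{\left(22 - Z{\left(15 \right)},-518 \right)}}{107893} = \frac{\left(- \frac{1}{8}\right) \sqrt{153 + \left(22 - \left(-8 - 2 i \sqrt{5}\right)\right)}}{107893} = - \frac{\sqrt{153 + \left(22 + \left(8 + 2 i \sqrt{5}\right)\right)}}{8} \cdot \frac{1}{107893} = - \frac{\sqrt{153 + \left(30 + 2 i \sqrt{5}\right)}}{8} \cdot \frac{1}{107893} = - \frac{\sqrt{183 + 2 i \sqrt{5}}}{8} \cdot \frac{1}{107893} = - \frac{\sqrt{183 + 2 i \sqrt{5}}}{863144}$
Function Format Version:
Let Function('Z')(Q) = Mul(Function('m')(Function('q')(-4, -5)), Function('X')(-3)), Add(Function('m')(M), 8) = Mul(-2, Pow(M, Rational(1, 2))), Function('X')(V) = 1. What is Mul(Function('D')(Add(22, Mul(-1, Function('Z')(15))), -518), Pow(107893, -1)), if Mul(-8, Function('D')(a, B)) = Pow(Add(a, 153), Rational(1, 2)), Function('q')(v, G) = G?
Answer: Mul(Rational(-1, 863144), Pow(Add(183, Mul(2, I, Pow(5, Rational(1, 2)))), Rational(1, 2))) ≈ Add(-1.5674e-5, Mul(-1.9149e-7, I))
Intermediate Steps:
Function('m')(M) = Add(-8, Mul(-2, Pow(M, Rational(1, 2))))
Function('Z')(Q) = Add(-8, Mul(-2, I, Pow(5, Rational(1, 2)))) (Function('Z')(Q) = Mul(Add(-8, Mul(-2, Pow(-5, Rational(1, 2)))), 1) = Mul(Add(-8, Mul(-2, Mul(I, Pow(5, Rational(1, 2))))), 1) = Mul(Add(-8, Mul(-2, I, Pow(5, Rational(1, 2)))), 1) = Add(-8, Mul(-2, I, Pow(5, Rational(1, 2)))))
Function('D')(a, B) = Mul(Rational(-1, 8), Pow(Add(153, a), Rational(1, 2))) (Function('D')(a, B) = Mul(Rational(-1, 8), Pow(Add(a, 153), Rational(1, 2))) = Mul(Rational(-1, 8), Pow(Add(153, a), Rational(1, 2))))
Mul(Function('D')(Add(22, Mul(-1, Function('Z')(15))), -518), Pow(107893, -1)) = Mul(Mul(Rational(-1, 8), Pow(Add(153, Add(22, Mul(-1, Add(-8, Mul(-2, I, Pow(5, Rational(1, 2))))))), Rational(1, 2))), Pow(107893, -1)) = Mul(Mul(Rational(-1, 8), Pow(Add(153, Add(22, Add(8, Mul(2, I, Pow(5, Rational(1, 2)))))), Rational(1, 2))), Rational(1, 107893)) = Mul(Mul(Rational(-1, 8), Pow(Add(153, Add(30, Mul(2, I, Pow(5, Rational(1, 2))))), Rational(1, 2))), Rational(1, 107893)) = Mul(Mul(Rational(-1, 8), Pow(Add(183, Mul(2, I, Pow(5, Rational(1, 2)))), Rational(1, 2))), Rational(1, 107893)) = Mul(Rational(-1, 863144), Pow(Add(183, Mul(2, I, Pow(5, Rational(1, 2)))), Rational(1, 2)))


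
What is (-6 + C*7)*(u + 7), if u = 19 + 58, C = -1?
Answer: -1092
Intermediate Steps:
u = 77
(-6 + C*7)*(u + 7) = (-6 - 1*7)*(77 + 7) = (-6 - 7)*84 = -13*84 = -1092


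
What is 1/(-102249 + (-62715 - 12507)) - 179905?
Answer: -31927920256/177471 ≈ -1.7991e+5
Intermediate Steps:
1/(-102249 + (-62715 - 12507)) - 179905 = 1/(-102249 - 75222) - 179905 = 1/(-177471) - 179905 = -1/177471 - 179905 = -31927920256/177471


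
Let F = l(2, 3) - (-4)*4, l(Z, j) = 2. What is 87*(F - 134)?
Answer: -10092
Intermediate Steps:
F = 18 (F = 2 - (-4)*4 = 2 - 1*(-16) = 2 + 16 = 18)
87*(F - 134) = 87*(18 - 134) = 87*(-116) = -10092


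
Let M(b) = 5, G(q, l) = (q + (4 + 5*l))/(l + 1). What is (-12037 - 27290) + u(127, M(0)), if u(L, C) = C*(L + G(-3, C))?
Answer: -116011/3 ≈ -38670.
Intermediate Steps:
G(q, l) = (4 + q + 5*l)/(1 + l)
u(L, C) = C*(L + (1 + 5*C)/(1 + C)) (u(L, C) = C*(L + (4 - 3 + 5*C)/(1 + C)) = C*(L + (1 + 5*C)/(1 + C)))
(-12037 - 27290) + u(127, M(0)) = (-12037 - 27290) + 5*(1 + 5*5 + 127*(1 + 5))/(1 + 5) = -39327 + 5*(1 + 25 + 127*6)/6 = -39327 + 5*(1/6)*(1 + 25 + 762) = -39327 + 5*(1/6)*788 = -39327 + 1970/3 = -116011/3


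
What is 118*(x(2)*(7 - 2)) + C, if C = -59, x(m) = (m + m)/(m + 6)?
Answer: 236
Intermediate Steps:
x(m) = 2*m/(6 + m) (x(m) = (2*m)/(6 + m) = 2*m/(6 + m))
118*(x(2)*(7 - 2)) + C = 118*((2*2/(6 + 2))*(7 - 2)) - 59 = 118*((2*2/8)*5) - 59 = 118*((2*2*(1/8))*5) - 59 = 118*((1/2)*5) - 59 = 118*(5/2) - 59 = 295 - 59 = 236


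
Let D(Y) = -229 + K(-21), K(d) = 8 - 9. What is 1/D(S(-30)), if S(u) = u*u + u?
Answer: -1/230 ≈ -0.0043478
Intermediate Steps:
S(u) = u + u**2 (S(u) = u**2 + u = u + u**2)
K(d) = -1
D(Y) = -230 (D(Y) = -229 - 1 = -230)
1/D(S(-30)) = 1/(-230) = -1/230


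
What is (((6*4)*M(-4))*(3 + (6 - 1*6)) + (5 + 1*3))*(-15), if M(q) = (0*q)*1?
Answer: -120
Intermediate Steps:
M(q) = 0 (M(q) = 0*1 = 0)
(((6*4)*M(-4))*(3 + (6 - 1*6)) + (5 + 1*3))*(-15) = (((6*4)*0)*(3 + (6 - 1*6)) + (5 + 1*3))*(-15) = ((24*0)*(3 + (6 - 6)) + (5 + 3))*(-15) = (0*(3 + 0) + 8)*(-15) = (0*3 + 8)*(-15) = (0 + 8)*(-15) = 8*(-15) = -120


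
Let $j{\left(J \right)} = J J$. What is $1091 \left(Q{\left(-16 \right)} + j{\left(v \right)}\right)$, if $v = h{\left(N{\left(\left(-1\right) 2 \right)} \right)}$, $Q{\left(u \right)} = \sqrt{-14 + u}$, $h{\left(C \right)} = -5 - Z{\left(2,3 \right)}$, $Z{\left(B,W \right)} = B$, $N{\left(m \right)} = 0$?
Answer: $53459 + 1091 i \sqrt{30} \approx 53459.0 + 5975.7 i$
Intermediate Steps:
$h{\left(C \right)} = -7$ ($h{\left(C \right)} = -5 - 2 = -7$)
$v = -7$
$j{\left(J \right)} = J^{2}$
$1091 \left(Q{\left(-16 \right)} + j{\left(v \right)}\right) = 1091 \left(\sqrt{-14 - 16} + \left(-7\right)^{2}\right) = 1091 \left(\sqrt{-30} + 49\right) = 1091 \left(i \sqrt{30} + 49\right) = 1091 \left(49 + i \sqrt{30}\right) = 53459 + 1091 i \sqrt{30}$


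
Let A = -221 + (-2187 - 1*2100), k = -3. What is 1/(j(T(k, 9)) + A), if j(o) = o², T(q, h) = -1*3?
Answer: -1/4499 ≈ -0.00022227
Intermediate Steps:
T(q, h) = -3
A = -4508 (A = -221 + (-2187 - 2100) = -221 - 4287 = -4508)
1/(j(T(k, 9)) + A) = 1/((-3)² - 4508) = 1/(9 - 4508) = 1/(-4499) = -1/4499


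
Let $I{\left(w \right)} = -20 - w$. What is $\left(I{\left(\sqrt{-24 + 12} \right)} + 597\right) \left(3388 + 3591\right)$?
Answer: $4026883 - 13958 i \sqrt{3} \approx 4.0269 \cdot 10^{6} - 24176.0 i$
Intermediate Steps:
$\left(I{\left(\sqrt{-24 + 12} \right)} + 597\right) \left(3388 + 3591\right) = \left(\left(-20 - \sqrt{-24 + 12}\right) + 597\right) \left(3388 + 3591\right) = \left(\left(-20 - \sqrt{-12}\right) + 597\right) 6979 = \left(\left(-20 - 2 i \sqrt{3}\right) + 597\right) 6979 = \left(577 - 2 i \sqrt{3}\right) 6979 = 4026883 - 13958 i \sqrt{3}$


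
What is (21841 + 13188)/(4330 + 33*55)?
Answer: 35029/6145 ≈ 5.7004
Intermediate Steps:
(21841 + 13188)/(4330 + 33*55) = 35029/(4330 + 1815) = 35029/6145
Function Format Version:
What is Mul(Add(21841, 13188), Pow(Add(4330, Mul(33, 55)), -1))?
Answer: Rational(35029, 6145) ≈ 5.7004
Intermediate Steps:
Mul(Add(21841, 13188), Pow(Add(4330, Mul(33, 55)), -1)) = Mul(35029, Pow(Add(4330, 1815), -1)) = Mul(35029, Pow(6145, -1)) = Mul(35029, Rational(1, 6145)) = Rational(35029, 6145)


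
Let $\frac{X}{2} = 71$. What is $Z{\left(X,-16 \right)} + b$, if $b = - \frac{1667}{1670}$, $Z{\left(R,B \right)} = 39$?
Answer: $\frac{63463}{1670} \approx 38.002$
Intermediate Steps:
$X = 142$ ($X = 2 \cdot 71 = 142$)
$b = - \frac{1667}{1670}$ ($b = \left(-1667\right) \frac{1}{1670} = - \frac{1667}{1670} \approx -0.9982$)
$Z{\left(X,-16 \right)} + b = 39 - \frac{1667}{1670} = \frac{63463}{1670}$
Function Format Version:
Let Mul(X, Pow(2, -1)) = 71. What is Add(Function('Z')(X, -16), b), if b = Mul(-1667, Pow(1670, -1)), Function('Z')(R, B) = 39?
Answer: Rational(63463, 1670) ≈ 38.002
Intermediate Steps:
X = 142 (X = Mul(2, 71) = 142)
b = Rational(-1667, 1670) (b = Mul(-1667, Rational(1, 1670)) = Rational(-1667, 1670) ≈ -0.99820)
Add(Function('Z')(X, -16), b) = Add(39, Rational(-1667, 1670)) = Rational(63463, 1670)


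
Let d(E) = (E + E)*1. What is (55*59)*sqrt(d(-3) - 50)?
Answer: 6490*I*sqrt(14) ≈ 24283.0*I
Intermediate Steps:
d(E) = 2*E (d(E) = (2*E)*1 = 2*E)
(55*59)*sqrt(d(-3) - 50) = (55*59)*sqrt(2*(-3) - 50) = 3245*sqrt(-6 - 50) = 3245*sqrt(-56) = 3245*(2*I*sqrt(14)) = 6490*I*sqrt(14)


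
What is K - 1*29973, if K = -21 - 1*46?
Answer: -30040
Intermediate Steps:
K = -67 (K = -21 - 46 = -67)
K - 1*29973 = -67 - 1*29973 = -67 - 29973 = -30040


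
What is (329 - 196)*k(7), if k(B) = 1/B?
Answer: 19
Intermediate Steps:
(329 - 196)*k(7) = (329 - 196)/7 = 133*(⅐) = 19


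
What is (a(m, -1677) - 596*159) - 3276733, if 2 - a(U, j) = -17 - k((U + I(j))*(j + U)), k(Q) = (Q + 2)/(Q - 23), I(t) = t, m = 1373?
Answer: -311500874436/92393 ≈ -3.3715e+6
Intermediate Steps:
k(Q) = (2 + Q)/(-23 + Q)
a(U, j) = 19 + (2 + (U + j)²)/(-23 + (U + j)²) (a(U, j) = 2 - (-17 - (2 + (U + j)*(j + U))/(-23 + (U + j)*(j + U))) = 2 - (-17 - (2 + (U + j)*(U + j))/(-23 + (U + j)*(U + j))) = 2 - (-17 - (2 + (U + j)²)/(-23 + (U + j)²)) = 2 + (17 + (2 + (U + j)²)/(-23 + (U + j)²)) = 19 + (2 + (U + j)²)/(-23 + (U + j)²))
(a(m, -1677) - 596*159) - 3276733 = (5*(-87 + 4*1373² + 4*(-1677)² + 8*1373*(-1677))/(-23 + 1373² + (-1677)² + 2*1373*(-1677)) - 596*159) - 3276733 = (5*(-87 + 4*1885129 + 4*2812329 - 18420168)/(-23 + 1885129 + 2812329 - 4605042) - 94764) - 3276733 = (5*(-87 + 7540516 + 11249316 - 18420168)/92393 - 94764) - 3276733 = (5*(1/92393)*369577 - 94764) - 3276733 = (1847885/92393 - 94764) - 3276733 = -8753682367/92393 - 3276733 = -311500874436/92393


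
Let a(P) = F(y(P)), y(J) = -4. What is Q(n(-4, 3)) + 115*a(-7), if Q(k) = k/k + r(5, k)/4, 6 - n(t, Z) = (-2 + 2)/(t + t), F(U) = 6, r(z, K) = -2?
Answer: 1381/2 ≈ 690.50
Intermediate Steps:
a(P) = 6
n(t, Z) = 6 (n(t, Z) = 6 - (-2 + 2)/(t + t) = 6 - 0/(2*t) = 6 - 0*1/(2*t) = 6 - 1*0 = 6 + 0 = 6)
Q(k) = ½ (Q(k) = k/k - 2/4 = 1 - 2*¼ = 1 - ½ = ½)
Q(n(-4, 3)) + 115*a(-7) = ½ + 115*6 = ½ + 690 = 1381/2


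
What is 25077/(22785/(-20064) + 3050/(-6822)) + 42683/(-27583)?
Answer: -1213931340596471/76608058795 ≈ -15846.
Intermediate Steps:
25077/(22785/(-20064) + 3050/(-6822)) + 42683/(-27583) = 25077/(22785*(-1/20064) + 3050*(-1/6822)) + 42683*(-1/27583) = 25077/(-7595/6688 - 1525/3411) - 42683/27583 = 25077/(-36105745/22812768) - 42683/27583 = 25077*(-22812768/36105745) - 42683/27583 = -44005829472/2777365 - 42683/27583 = -1213931340596471/76608058795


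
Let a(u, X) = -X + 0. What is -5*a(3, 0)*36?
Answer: 0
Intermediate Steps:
a(u, X) = -X
-5*a(3, 0)*36 = -(-5)*0*36 = -5*0*36 = 0*36 = 0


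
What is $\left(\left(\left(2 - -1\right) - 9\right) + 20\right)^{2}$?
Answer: $196$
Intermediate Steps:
$\left(\left(\left(2 - -1\right) - 9\right) + 20\right)^{2} = \left(\left(\left(2 + 1\right) - 9\right) + 20\right)^{2} = \left(\left(3 - 9\right) + 20\right)^{2} = \left(-6 + 20\right)^{2} = 14^{2} = 196$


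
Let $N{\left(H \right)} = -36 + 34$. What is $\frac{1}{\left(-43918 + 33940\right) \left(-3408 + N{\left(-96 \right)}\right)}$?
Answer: $\frac{1}{34024980} \approx 2.939 \cdot 10^{-8}$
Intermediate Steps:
$N{\left(H \right)} = -2$
$\frac{1}{\left(-43918 + 33940\right) \left(-3408 + N{\left(-96 \right)}\right)} = \frac{1}{\left(-43918 + 33940\right) \left(-3408 - 2\right)} = \frac{1}{\left(-9978\right) \left(-3410\right)} = \frac{1}{34024980}$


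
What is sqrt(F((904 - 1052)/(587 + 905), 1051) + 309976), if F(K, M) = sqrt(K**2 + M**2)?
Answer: sqrt(43126650904 + 373*sqrt(153682033898))/373 ≈ 557.70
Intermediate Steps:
sqrt(F((904 - 1052)/(587 + 905), 1051) + 309976) = sqrt(sqrt(((904 - 1052)/(587 + 905))**2 + 1051**2) + 309976) = sqrt(sqrt((-148/1492)**2 + 1104601) + 309976) = sqrt(sqrt((-148*1/1492)**2 + 1104601) + 309976) = sqrt(sqrt((-37/373)**2 + 1104601) + 309976) = sqrt(sqrt(1369/139129 + 1104601) + 309976) = sqrt(sqrt(153682033898/139129) + 309976) = sqrt(sqrt(153682033898)/373 + 309976) = sqrt(309976 + sqrt(153682033898)/373)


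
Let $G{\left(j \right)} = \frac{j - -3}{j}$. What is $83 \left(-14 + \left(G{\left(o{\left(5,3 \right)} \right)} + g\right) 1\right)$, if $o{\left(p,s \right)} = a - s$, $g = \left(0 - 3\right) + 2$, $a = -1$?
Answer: $- \frac{4897}{4} \approx -1224.3$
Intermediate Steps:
$g = -1$ ($g = -3 + 2 = -1$)
$o{\left(p,s \right)} = -1 - s$
$G{\left(j \right)} = \frac{3 + j}{j}$ ($G{\left(j \right)} = \frac{j + 3}{j} = \frac{3 + j}{j}$)
$83 \left(-14 + \left(G{\left(o{\left(5,3 \right)} \right)} + g\right) 1\right) = 83 \left(-14 + \left(\frac{3 - 4}{-1 - 3} - 1\right) 1\right) = 83 \left(-14 + \left(\frac{3 - 4}{-4} - 1\right) 1\right) = 83 \left(-14 + \left(\left(- \frac{1}{4}\right) \left(-1\right) - 1\right) 1\right) = 83 \left(-14 + \left(\frac{1}{4} - 1\right) 1\right) = 83 \left(-14 - \frac{3}{4}\right) = 83 \left(- \frac{59}{4}\right) = - \frac{4897}{4}$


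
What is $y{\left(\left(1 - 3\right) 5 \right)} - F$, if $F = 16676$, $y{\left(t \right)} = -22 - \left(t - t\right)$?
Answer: $-16698$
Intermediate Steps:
$y{\left(t \right)} = -22$ ($y{\left(t \right)} = -22 - 0 = -22 + 0 = -22$)
$y{\left(\left(1 - 3\right) 5 \right)} - F = -22 - 16676 = -16698$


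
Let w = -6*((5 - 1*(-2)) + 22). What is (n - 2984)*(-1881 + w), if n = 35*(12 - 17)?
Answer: 6491745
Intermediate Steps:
n = -175 (n = 35*(-5) = -175)
w = -174 (w = -6*((5 + 2) + 22) = -6*(7 + 22) = -6*29 = -174)
(n - 2984)*(-1881 + w) = (-175 - 2984)*(-1881 - 174) = -3159*(-2055) = 6491745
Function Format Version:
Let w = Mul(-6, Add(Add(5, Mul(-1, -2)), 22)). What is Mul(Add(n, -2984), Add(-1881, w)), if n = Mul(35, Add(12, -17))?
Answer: 6491745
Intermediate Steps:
n = -175 (n = Mul(35, -5) = -175)
w = -174 (w = Mul(-6, Add(Add(5, 2), 22)) = Mul(-6, Add(7, 22)) = Mul(-6, 29) = -174)
Mul(Add(n, -2984), Add(-1881, w)) = Mul(Add(-175, -2984), Add(-1881, -174)) = Mul(-3159, -2055) = 6491745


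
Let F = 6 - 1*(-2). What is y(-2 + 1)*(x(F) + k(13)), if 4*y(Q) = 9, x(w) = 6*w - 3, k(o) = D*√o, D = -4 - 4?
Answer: 405/4 - 18*√13 ≈ 36.350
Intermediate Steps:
D = -8
F = 8 (F = 6 + 2 = 8)
k(o) = -8*√o
x(w) = -3 + 6*w
y(Q) = 9/4 (y(Q) = (¼)*9 = 9/4)
y(-2 + 1)*(x(F) + k(13)) = 9*((-3 + 6*8) - 8*√13)/4 = 9*((-3 + 48) - 8*√13)/4 = 9*(45 - 8*√13)/4 = 405/4 - 18*√13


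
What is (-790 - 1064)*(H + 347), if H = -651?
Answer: 563616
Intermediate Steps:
(-790 - 1064)*(H + 347) = (-790 - 1064)*(-651 + 347) = -1854*(-304) = 563616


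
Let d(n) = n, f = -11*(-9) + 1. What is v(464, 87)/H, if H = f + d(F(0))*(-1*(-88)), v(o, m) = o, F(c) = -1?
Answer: 116/3 ≈ 38.667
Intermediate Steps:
f = 100 (f = 99 + 1 = 100)
H = 12 (H = 100 - (-1)*(-88) = 100 - 1*88 = 100 - 88 = 12)
v(464, 87)/H = 464/12 = 464*(1/12) = 116/3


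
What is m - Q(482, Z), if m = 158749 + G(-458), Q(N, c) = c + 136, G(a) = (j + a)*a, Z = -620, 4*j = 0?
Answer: 368997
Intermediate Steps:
j = 0 (j = (¼)*0 = 0)
G(a) = a² (G(a) = (0 + a)*a = a*a = a²)
Q(N, c) = 136 + c
m = 368513 (m = 158749 + (-458)² = 158749 + 209764 = 368513)
m - Q(482, Z) = 368513 - (136 - 620) = 368513 - 1*(-484) = 368513 + 484 = 368997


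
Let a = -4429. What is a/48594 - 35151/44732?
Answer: -953122861/1086853404 ≈ -0.87696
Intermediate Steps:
a/48594 - 35151/44732 = -4429/48594 - 35151/44732 = -953122861/1086853404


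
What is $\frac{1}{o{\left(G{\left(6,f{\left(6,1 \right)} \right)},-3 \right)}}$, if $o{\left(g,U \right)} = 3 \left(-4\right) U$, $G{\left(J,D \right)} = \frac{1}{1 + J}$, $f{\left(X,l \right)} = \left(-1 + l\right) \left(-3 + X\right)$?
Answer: $\frac{1}{36} \approx 0.027778$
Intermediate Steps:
$o{\left(g,U \right)} = - 12 U$
$\frac{1}{o{\left(G{\left(6,f{\left(6,1 \right)} \right)},-3 \right)}} = \frac{1}{\left(-12\right) \left(-3\right)} = \frac{1}{36}$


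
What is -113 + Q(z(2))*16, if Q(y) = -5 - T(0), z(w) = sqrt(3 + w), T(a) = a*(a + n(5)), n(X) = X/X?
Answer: -193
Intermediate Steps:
n(X) = 1
T(a) = a*(1 + a) (T(a) = a*(a + 1) = a*(1 + a))
Q(y) = -5 (Q(y) = -5 - 0*(1 + 0) = -5 - 0 = -5 - 1*0 = -5 + 0 = -5)
-113 + Q(z(2))*16 = -113 - 5*16 = -113 - 80 = -193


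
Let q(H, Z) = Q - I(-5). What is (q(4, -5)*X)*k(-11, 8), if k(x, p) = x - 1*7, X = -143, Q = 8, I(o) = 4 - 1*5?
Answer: 23166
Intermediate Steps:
I(o) = -1 (I(o) = 4 - 5 = -1)
k(x, p) = -7 + x (k(x, p) = x - 7 = -7 + x)
q(H, Z) = 9 (q(H, Z) = 8 - 1*(-1) = 8 + 1 = 9)
(q(4, -5)*X)*k(-11, 8) = (9*(-143))*(-7 - 11) = -1287*(-18) = 23166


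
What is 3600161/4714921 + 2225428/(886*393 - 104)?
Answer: 5872955827161/820617855287 ≈ 7.1567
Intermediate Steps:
3600161/4714921 + 2225428/(886*393 - 104) = 3600161*(1/4714921) + 2225428/(348198 - 104) = 3600161/4714921 + 2225428/348094 = 3600161/4714921 + 2225428*(1/348094) = 3600161/4714921 + 1112714/174047 = 5872955827161/820617855287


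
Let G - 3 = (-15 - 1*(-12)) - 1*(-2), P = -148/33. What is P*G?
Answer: -296/33 ≈ -8.9697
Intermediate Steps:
P = -148/33 (P = -148*1/33 = -148/33 ≈ -4.4848)
G = 2 (G = 3 + ((-15 - 1*(-12)) - 1*(-2)) = 3 + ((-15 + 12) + 2) = 3 + (-3 + 2) = 3 - 1 = 2)
P*G = -148/33*2 = -296/33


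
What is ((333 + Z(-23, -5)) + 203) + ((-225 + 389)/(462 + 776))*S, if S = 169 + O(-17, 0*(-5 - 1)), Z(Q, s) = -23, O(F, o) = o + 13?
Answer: 332471/619 ≈ 537.11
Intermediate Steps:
O(F, o) = 13 + o
S = 182 (S = 169 + (13 + 0*(-5 - 1)) = 169 + (13 + 0*(-6)) = 169 + (13 + 0) = 169 + 13 = 182)
((333 + Z(-23, -5)) + 203) + ((-225 + 389)/(462 + 776))*S = ((333 - 23) + 203) + ((-225 + 389)/(462 + 776))*182 = (310 + 203) + (164/1238)*182 = 513 + (164*(1/1238))*182 = 513 + (82/619)*182 = 513 + 14924/619 = 332471/619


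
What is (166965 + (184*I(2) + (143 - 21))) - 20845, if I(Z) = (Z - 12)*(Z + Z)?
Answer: 138882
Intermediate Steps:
I(Z) = 2*Z*(-12 + Z) (I(Z) = (-12 + Z)*(2*Z) = 2*Z*(-12 + Z))
(166965 + (184*I(2) + (143 - 21))) - 20845 = (166965 + (184*(2*2*(-12 + 2)) + (143 - 21))) - 20845 = (166965 + (184*(2*2*(-10)) + 122)) - 20845 = (166965 + (184*(-40) + 122)) - 20845 = (166965 + (-7360 + 122)) - 20845 = (166965 - 7238) - 20845 = 159727 - 20845 = 138882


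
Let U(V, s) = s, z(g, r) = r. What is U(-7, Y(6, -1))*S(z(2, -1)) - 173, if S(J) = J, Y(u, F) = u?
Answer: -179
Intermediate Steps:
U(-7, Y(6, -1))*S(z(2, -1)) - 173 = 6*(-1) - 173 = -6 - 173 = -179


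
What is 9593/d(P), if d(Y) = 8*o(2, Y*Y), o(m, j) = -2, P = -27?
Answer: -9593/16 ≈ -599.56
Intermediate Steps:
d(Y) = -16 (d(Y) = 8*(-2) = -16)
9593/d(P) = 9593/(-16) = 9593*(-1/16) = -9593/16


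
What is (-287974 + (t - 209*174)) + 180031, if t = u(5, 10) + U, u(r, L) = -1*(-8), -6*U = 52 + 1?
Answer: -865859/6 ≈ -1.4431e+5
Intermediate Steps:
U = -53/6 (U = -(52 + 1)/6 = -⅙*53 = -53/6 ≈ -8.8333)
u(r, L) = 8
t = -⅚ (t = 8 - 53/6 = -⅚ ≈ -0.83333)
(-287974 + (t - 209*174)) + 180031 = (-287974 + (-⅚ - 209*174)) + 180031 = (-287974 + (-⅚ - 36366)) + 180031 = (-287974 - 218201/6) + 180031 = -1946045/6 + 180031 = -865859/6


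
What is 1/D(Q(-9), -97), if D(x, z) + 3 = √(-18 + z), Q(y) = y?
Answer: -3/124 - I*√115/124 ≈ -0.024194 - 0.086482*I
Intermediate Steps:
D(x, z) = -3 + √(-18 + z)
1/D(Q(-9), -97) = 1/(-3 + √(-18 - 97)) = 1/(-3 + √(-115)) = 1/(-3 + I*√115)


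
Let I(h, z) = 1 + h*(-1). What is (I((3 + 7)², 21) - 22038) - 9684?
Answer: -31821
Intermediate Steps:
I(h, z) = 1 - h
(I((3 + 7)², 21) - 22038) - 9684 = ((1 - (3 + 7)²) - 22038) - 9684 = ((1 - 1*10²) - 22038) - 9684 = ((1 - 1*100) - 22038) - 9684 = ((1 - 100) - 22038) - 9684 = (-99 - 22038) - 9684 = -22137 - 9684 = -31821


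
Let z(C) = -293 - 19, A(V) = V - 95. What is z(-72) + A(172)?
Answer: -235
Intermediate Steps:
A(V) = -95 + V
z(C) = -312
z(-72) + A(172) = -312 + (-95 + 172) = -312 + 77 = -235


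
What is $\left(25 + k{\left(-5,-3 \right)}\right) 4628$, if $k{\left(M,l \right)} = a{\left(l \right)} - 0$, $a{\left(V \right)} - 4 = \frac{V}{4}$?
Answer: $130741$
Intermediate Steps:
$a{\left(V \right)} = 4 + \frac{V}{4}$
$k{\left(M,l \right)} = 4 + \frac{l}{4}$ ($k{\left(M,l \right)} = \left(4 + \frac{l}{4}\right) - 0 = \left(4 + \frac{l}{4}\right) + 0 = 4 + \frac{l}{4}$)
$\left(25 + k{\left(-5,-3 \right)}\right) 4628 = \left(25 + \left(4 + \frac{1}{4} \left(-3\right)\right)\right) 4628 = \left(25 + \left(4 - \frac{3}{4}\right)\right) 4628 = \left(25 + \frac{13}{4}\right) 4628 = \frac{113}{4} \cdot 4628 = 130741$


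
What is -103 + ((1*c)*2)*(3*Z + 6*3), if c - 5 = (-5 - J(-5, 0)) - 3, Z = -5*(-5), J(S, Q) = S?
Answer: 269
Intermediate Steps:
Z = 25
c = 2 (c = 5 + ((-5 - 1*(-5)) - 3) = 5 + ((-5 + 5) - 3) = 5 + (0 - 3) = 5 - 3 = 2)
-103 + ((1*c)*2)*(3*Z + 6*3) = -103 + ((1*2)*2)*(3*25 + 6*3) = -103 + (2*2)*(75 + 18) = -103 + 4*93 = -103 + 372 = 269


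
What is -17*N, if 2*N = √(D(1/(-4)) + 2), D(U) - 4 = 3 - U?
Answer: -17*√37/4 ≈ -25.852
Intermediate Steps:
D(U) = 7 - U (D(U) = 4 + (3 - U) = 7 - U)
N = √37/4 (N = √((7 - 1/(-4)) + 2)/2 = √((7 - 1*(-¼)) + 2)/2 = √((7 + ¼) + 2)/2 = √(29/4 + 2)/2 = √(37/4)/2 = (√37/2)/2 = √37/4 ≈ 1.5207)
-17*N = -17*√37/4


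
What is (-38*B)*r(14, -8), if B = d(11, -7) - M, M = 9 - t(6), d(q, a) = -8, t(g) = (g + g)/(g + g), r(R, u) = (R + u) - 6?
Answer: 0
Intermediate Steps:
r(R, u) = -6 + R + u
t(g) = 1 (t(g) = (2*g)/((2*g)) = (2*g)*(1/(2*g)) = 1)
M = 8 (M = 9 - 1*1 = 9 - 1 = 8)
B = -16 (B = -8 - 1*8 = -8 - 8 = -16)
(-38*B)*r(14, -8) = (-38*(-16))*(-6 + 14 - 8) = 608*0 = 0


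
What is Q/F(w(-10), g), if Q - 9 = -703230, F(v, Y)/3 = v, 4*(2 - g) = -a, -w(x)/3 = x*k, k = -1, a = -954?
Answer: 234407/30 ≈ 7813.6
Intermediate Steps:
w(x) = 3*x (w(x) = -3*x*(-1) = -(-3)*x = 3*x)
g = -473/2 (g = 2 - (-1)*(-954)/4 = 2 - ¼*954 = 2 - 477/2 = -473/2 ≈ -236.50)
F(v, Y) = 3*v
Q = -703221 (Q = 9 - 703230 = -703221)
Q/F(w(-10), g) = -703221/(3*(3*(-10))) = -703221/(3*(-30)) = -703221/(-90) = -703221*(-1/90) = 234407/30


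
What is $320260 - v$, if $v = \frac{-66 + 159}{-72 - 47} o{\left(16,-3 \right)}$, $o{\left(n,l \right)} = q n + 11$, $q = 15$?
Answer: $\frac{38134283}{119} \approx 3.2046 \cdot 10^{5}$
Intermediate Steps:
$o{\left(n,l \right)} = 11 + 15 n$ ($o{\left(n,l \right)} = 15 n + 11 = 11 + 15 n$)
$v = - \frac{23343}{119}$ ($v = \frac{-66 + 159}{-72 - 47} \left(11 + 15 \cdot 16\right) = \frac{93}{-119} \left(11 + 240\right) = 93 \left(- \frac{1}{119}\right) 251 = \left(- \frac{93}{119}\right) 251 = - \frac{23343}{119} \approx -196.16$)
$320260 - v = 320260 - - \frac{23343}{119} = 320260 + \frac{23343}{119} = \frac{38134283}{119}$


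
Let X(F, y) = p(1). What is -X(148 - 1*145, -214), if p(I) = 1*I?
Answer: -1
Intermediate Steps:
p(I) = I
X(F, y) = 1
-X(148 - 1*145, -214) = -1*1 = -1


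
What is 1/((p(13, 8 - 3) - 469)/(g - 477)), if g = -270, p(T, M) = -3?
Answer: 747/472 ≈ 1.5826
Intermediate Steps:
1/((p(13, 8 - 3) - 469)/(g - 477)) = 1/((-3 - 469)/(-270 - 477)) = 1/(-472/(-747)) = 1/(-472*(-1/747)) = 1/(472/747) = 747/472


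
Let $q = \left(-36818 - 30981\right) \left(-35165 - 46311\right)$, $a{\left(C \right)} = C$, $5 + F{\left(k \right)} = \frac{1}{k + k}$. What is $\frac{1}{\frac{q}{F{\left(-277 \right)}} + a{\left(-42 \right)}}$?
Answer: $- \frac{2771}{3060291309878} \approx -9.0547 \cdot 10^{-10}$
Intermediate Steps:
$F{\left(k \right)} = -5 + \frac{1}{2 k}$ ($F{\left(k \right)} = -5 + \frac{1}{k + k} = -5 + \frac{1}{2 k}$)
$q = 5523991324$ ($q = \left(-67799\right) \left(-81476\right) = 5523991324$)
$\frac{1}{\frac{q}{F{\left(-277 \right)}} + a{\left(-42 \right)}} = \frac{1}{\frac{5523991324}{-5 + \frac{1}{2 \left(-277\right)}} - 42} = \frac{1}{\frac{5523991324}{-5 + \frac{1}{2} \left(- \frac{1}{277}\right)} - 42} = \frac{1}{\frac{5523991324}{-5 - \frac{1}{554}} - 42} = \frac{1}{\frac{5523991324}{- \frac{2771}{554}} - 42} = \frac{1}{5523991324 \left(- \frac{554}{2771}\right) - 42} = \frac{1}{- \frac{3060291193496}{2771} - 42} = \frac{1}{- \frac{3060291309878}{2771}} = - \frac{2771}{3060291309878}$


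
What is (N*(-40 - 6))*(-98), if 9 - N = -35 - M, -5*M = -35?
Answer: 229908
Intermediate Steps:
M = 7 (M = -⅕*(-35) = 7)
N = 51 (N = 9 - (-35 - 1*7) = 9 - (-35 - 7) = 9 - 1*(-42) = 9 + 42 = 51)
(N*(-40 - 6))*(-98) = (51*(-40 - 6))*(-98) = (51*(-46))*(-98) = -2346*(-98) = 229908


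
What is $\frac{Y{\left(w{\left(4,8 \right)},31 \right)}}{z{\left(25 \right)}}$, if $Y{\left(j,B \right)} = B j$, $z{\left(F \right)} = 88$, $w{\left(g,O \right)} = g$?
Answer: $\frac{31}{22} \approx 1.4091$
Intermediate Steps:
$\frac{Y{\left(w{\left(4,8 \right)},31 \right)}}{z{\left(25 \right)}} = \frac{31 \cdot 4}{88} = 124 \cdot \frac{1}{88} = \frac{31}{22}$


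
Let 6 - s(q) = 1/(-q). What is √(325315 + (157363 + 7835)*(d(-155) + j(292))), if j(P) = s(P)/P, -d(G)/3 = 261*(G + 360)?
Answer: I*√2260896739039826/292 ≈ 1.6284e+5*I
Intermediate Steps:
s(q) = 6 + 1/q (s(q) = 6 - 1/((-q)) = 6 - (-1)/q = 6 + 1/q)
d(G) = -281880 - 783*G (d(G) = -783*(G + 360) = -783*(360 + G) = -3*(93960 + 261*G) = -281880 - 783*G)
j(P) = (6 + 1/P)/P
√(325315 + (157363 + 7835)*(d(-155) + j(292))) = √(325315 + (157363 + 7835)*((-281880 - 783*(-155)) + (1 + 6*292)/292²)) = √(325315 + 165198*((-281880 + 121365) + (1 + 1752)/85264)) = √(325315 + 165198*(-160515 + (1/85264)*1753)) = √(325315 + 165198*(-160515 + 1753/85264)) = √(325315 + 165198*(-13686149207/85264)) = √(325315 - 1130462238348993/42632) = √(-1130448369519913/42632) = I*√2260896739039826/292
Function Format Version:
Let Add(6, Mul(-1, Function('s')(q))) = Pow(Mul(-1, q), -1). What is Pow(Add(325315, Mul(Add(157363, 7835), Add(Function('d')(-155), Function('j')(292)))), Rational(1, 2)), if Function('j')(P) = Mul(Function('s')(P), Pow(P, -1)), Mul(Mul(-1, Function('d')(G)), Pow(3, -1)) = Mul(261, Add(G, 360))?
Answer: Mul(Rational(1, 292), I, Pow(2260896739039826, Rational(1, 2))) ≈ Mul(1.6284e+5, I)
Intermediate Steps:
Function('s')(q) = Add(6, Pow(q, -1)) (Function('s')(q) = Add(6, Mul(-1, Pow(Mul(-1, q), -1))) = Add(6, Mul(-1, Mul(-1, Pow(q, -1)))) = Add(6, Pow(q, -1)))
Function('d')(G) = Add(-281880, Mul(-783, G)) (Function('d')(G) = Mul(-3, Mul(261, Add(G, 360))) = Mul(-3, Mul(261, Add(360, G))) = Mul(-3, Add(93960, Mul(261, G))) = Add(-281880, Mul(-783, G)))
Function('j')(P) = Mul(Pow(P, -1), Add(6, Pow(P, -1))) (Function('j')(P) = Mul(Add(6, Pow(P, -1)), Pow(P, -1)) = Mul(Pow(P, -1), Add(6, Pow(P, -1))))
Pow(Add(325315, Mul(Add(157363, 7835), Add(Function('d')(-155), Function('j')(292)))), Rational(1, 2)) = Pow(Add(325315, Mul(Add(157363, 7835), Add(Add(-281880, Mul(-783, -155)), Mul(Pow(292, -2), Add(1, Mul(6, 292)))))), Rational(1, 2)) = Pow(Add(325315, Mul(165198, Add(Add(-281880, 121365), Mul(Rational(1, 85264), Add(1, 1752))))), Rational(1, 2)) = Pow(Add(325315, Mul(165198, Add(-160515, Mul(Rational(1, 85264), 1753)))), Rational(1, 2)) = Pow(Add(325315, Mul(165198, Add(-160515, Rational(1753, 85264)))), Rational(1, 2)) = Pow(Add(325315, Mul(165198, Rational(-13686149207, 85264))), Rational(1, 2)) = Pow(Add(325315, Rational(-1130462238348993, 42632)), Rational(1, 2)) = Pow(Rational(-1130448369519913, 42632), Rational(1, 2)) = Mul(Rational(1, 292), I, Pow(2260896739039826, Rational(1, 2)))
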